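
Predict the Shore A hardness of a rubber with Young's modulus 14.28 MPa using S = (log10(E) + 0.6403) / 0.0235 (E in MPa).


log10(E) = 0.0235*S - 0.6403  =>  S = (log10(E) + 0.6403) / 0.0235
log10(14.28) = 1.154728
S = (1.154728 + 0.6403) / 0.0235 = 1.795028 / 0.0235
S = 76.4

Shore A = 76.4


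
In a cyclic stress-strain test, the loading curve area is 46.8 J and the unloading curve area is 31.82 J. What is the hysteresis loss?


Hysteresis loss = loading - unloading
= 46.8 - 31.82
= 14.98 J

14.98 J


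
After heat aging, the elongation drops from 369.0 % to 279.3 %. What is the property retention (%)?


Retention = aged / original * 100
= 279.3 / 369.0 * 100
= 75.7%

75.7%


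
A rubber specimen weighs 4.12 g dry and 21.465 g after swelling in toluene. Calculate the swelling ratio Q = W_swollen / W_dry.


Q = W_swollen / W_dry
Q = 21.465 / 4.12
Q = 5.21

Q = 5.21


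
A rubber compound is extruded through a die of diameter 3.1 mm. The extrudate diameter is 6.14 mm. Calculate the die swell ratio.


Die swell ratio = D_extrudate / D_die
= 6.14 / 3.1
= 1.981

Die swell = 1.981


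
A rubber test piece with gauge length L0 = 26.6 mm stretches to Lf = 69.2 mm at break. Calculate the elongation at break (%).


Elongation = (Lf - L0) / L0 * 100
= (69.2 - 26.6) / 26.6 * 100
= 42.6 / 26.6 * 100
= 160.2%

160.2%


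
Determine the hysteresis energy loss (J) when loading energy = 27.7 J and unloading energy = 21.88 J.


Hysteresis loss = loading - unloading
= 27.7 - 21.88
= 5.82 J

5.82 J


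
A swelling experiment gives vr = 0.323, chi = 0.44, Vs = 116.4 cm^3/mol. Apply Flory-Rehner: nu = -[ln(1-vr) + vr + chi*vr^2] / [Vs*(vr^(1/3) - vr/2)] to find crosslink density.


ln(1 - vr) = ln(1 - 0.323) = -0.3901
Numerator = -((-0.3901) + 0.323 + 0.44 * 0.323^2) = 0.0212
Denominator = 116.4 * (0.323^(1/3) - 0.323/2) = 61.0659
nu = 0.0212 / 61.0659 = 3.4683e-04 mol/cm^3

3.4683e-04 mol/cm^3


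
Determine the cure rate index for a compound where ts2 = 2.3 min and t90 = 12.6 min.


CRI = 100 / (t90 - ts2)
= 100 / (12.6 - 2.3)
= 100 / 10.3
= 9.71 min^-1

9.71 min^-1


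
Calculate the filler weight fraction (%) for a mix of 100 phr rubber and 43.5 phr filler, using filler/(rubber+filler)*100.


Filler % = filler / (rubber + filler) * 100
= 43.5 / (100 + 43.5) * 100
= 43.5 / 143.5 * 100
= 30.31%

30.31%


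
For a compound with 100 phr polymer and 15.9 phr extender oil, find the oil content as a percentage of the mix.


Oil % = oil / (100 + oil) * 100
= 15.9 / (100 + 15.9) * 100
= 15.9 / 115.9 * 100
= 13.72%

13.72%


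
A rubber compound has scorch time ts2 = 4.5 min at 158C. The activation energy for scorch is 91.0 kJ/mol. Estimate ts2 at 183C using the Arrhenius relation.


Convert temperatures: T1 = 158 + 273.15 = 431.15 K, T2 = 183 + 273.15 = 456.15 K
ts2_new = 4.5 * exp(91000 / 8.314 * (1/456.15 - 1/431.15))
1/T2 - 1/T1 = -1.2712e-04
ts2_new = 1.12 min

1.12 min


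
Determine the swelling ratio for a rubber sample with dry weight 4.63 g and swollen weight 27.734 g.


Q = W_swollen / W_dry
Q = 27.734 / 4.63
Q = 5.99

Q = 5.99


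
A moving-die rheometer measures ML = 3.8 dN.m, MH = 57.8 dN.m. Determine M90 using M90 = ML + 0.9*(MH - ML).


M90 = ML + 0.9 * (MH - ML)
M90 = 3.8 + 0.9 * (57.8 - 3.8)
M90 = 3.8 + 0.9 * 54.0
M90 = 52.4 dN.m

52.4 dN.m


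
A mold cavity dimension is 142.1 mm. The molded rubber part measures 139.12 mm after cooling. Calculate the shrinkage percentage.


Shrinkage = (mold - part) / mold * 100
= (142.1 - 139.12) / 142.1 * 100
= 2.98 / 142.1 * 100
= 2.1%

2.1%


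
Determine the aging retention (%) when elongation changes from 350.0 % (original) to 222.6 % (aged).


Retention = aged / original * 100
= 222.6 / 350.0 * 100
= 63.6%

63.6%


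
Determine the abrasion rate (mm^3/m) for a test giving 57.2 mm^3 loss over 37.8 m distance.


Rate = volume_loss / distance
= 57.2 / 37.8
= 1.513 mm^3/m

1.513 mm^3/m


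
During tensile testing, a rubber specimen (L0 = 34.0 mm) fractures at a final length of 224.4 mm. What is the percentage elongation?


Elongation = (Lf - L0) / L0 * 100
= (224.4 - 34.0) / 34.0 * 100
= 190.4 / 34.0 * 100
= 560.0%

560.0%


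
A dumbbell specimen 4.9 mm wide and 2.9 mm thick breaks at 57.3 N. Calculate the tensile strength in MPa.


Area = width * thickness = 4.9 * 2.9 = 14.21 mm^2
TS = force / area = 57.3 / 14.21 = 4.03 MPa

4.03 MPa


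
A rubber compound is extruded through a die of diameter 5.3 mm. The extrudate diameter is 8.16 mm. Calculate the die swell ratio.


Die swell ratio = D_extrudate / D_die
= 8.16 / 5.3
= 1.54

Die swell = 1.54


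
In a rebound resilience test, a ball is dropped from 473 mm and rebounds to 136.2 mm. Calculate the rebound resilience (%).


Resilience = h_rebound / h_drop * 100
= 136.2 / 473 * 100
= 28.8%

28.8%


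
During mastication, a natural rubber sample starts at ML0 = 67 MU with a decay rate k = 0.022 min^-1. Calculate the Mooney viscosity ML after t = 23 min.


ML = ML0 * exp(-k * t)
ML = 67 * exp(-0.022 * 23)
ML = 67 * 0.6029
ML = 40.39 MU

40.39 MU


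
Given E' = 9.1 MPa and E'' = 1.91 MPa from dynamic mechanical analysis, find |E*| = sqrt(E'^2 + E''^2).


|E*| = sqrt(E'^2 + E''^2)
= sqrt(9.1^2 + 1.91^2)
= sqrt(82.8100 + 3.6481)
= 9.298 MPa

9.298 MPa


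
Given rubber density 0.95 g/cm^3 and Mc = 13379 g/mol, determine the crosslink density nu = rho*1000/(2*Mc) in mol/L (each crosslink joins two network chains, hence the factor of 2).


nu = rho * 1000 / (2 * Mc)
nu = 0.95 * 1000 / (2 * 13379)
nu = 950.0 / 26758
nu = 0.0355 mol/L

0.0355 mol/L


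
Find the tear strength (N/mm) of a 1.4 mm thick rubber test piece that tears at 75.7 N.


Tear strength = force / thickness
= 75.7 / 1.4
= 54.07 N/mm

54.07 N/mm


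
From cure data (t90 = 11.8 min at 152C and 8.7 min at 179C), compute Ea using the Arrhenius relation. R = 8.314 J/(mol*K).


T1 = 425.15 K, T2 = 452.15 K
1/T1 - 1/T2 = 1.4046e-04
ln(t1/t2) = ln(11.8/8.7) = 0.3048
Ea = 8.314 * 0.3048 / 1.4046e-04 = 18040.6616 J/mol
Ea = 18.04 kJ/mol

18.04 kJ/mol


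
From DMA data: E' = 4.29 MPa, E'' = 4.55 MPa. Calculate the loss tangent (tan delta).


tan delta = E'' / E'
= 4.55 / 4.29
= 1.0606

tan delta = 1.0606


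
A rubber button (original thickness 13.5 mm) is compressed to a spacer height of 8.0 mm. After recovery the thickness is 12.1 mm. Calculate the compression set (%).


CS = (t0 - recovered) / (t0 - ts) * 100
= (13.5 - 12.1) / (13.5 - 8.0) * 100
= 1.4 / 5.5 * 100
= 25.5%

25.5%


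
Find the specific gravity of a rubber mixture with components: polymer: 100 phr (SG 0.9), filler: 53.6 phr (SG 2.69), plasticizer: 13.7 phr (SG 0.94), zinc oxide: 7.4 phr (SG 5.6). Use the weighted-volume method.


Sum of weights = 174.7
Volume contributions:
  polymer: 100/0.9 = 111.1111
  filler: 53.6/2.69 = 19.9257
  plasticizer: 13.7/0.94 = 14.5745
  zinc oxide: 7.4/5.6 = 1.3214
Sum of volumes = 146.9327
SG = 174.7 / 146.9327 = 1.189

SG = 1.189


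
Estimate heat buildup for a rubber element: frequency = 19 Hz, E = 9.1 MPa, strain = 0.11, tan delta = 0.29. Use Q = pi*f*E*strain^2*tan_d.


Q = pi * f * E * strain^2 * tan_d
= pi * 19 * 9.1 * 0.11^2 * 0.29
= pi * 19 * 9.1 * 0.0121 * 0.29
= 1.9060

Q = 1.9060


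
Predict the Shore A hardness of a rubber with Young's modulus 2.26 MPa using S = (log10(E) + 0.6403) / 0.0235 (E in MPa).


log10(E) = 0.0235*S - 0.6403  =>  S = (log10(E) + 0.6403) / 0.0235
log10(2.26) = 0.354108
S = (0.354108 + 0.6403) / 0.0235 = 0.994408 / 0.0235
S = 42.3

Shore A = 42.3


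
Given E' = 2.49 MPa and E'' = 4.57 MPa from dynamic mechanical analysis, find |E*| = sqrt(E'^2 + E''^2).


|E*| = sqrt(E'^2 + E''^2)
= sqrt(2.49^2 + 4.57^2)
= sqrt(6.2001 + 20.8849)
= 5.204 MPa

5.204 MPa


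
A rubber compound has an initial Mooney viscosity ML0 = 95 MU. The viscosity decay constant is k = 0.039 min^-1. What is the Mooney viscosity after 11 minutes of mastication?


ML = ML0 * exp(-k * t)
ML = 95 * exp(-0.039 * 11)
ML = 95 * 0.6512
ML = 61.86 MU

61.86 MU


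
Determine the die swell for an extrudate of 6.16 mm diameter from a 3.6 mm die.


Die swell ratio = D_extrudate / D_die
= 6.16 / 3.6
= 1.711

Die swell = 1.711


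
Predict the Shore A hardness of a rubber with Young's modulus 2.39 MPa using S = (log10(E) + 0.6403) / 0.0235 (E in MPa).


log10(E) = 0.0235*S - 0.6403  =>  S = (log10(E) + 0.6403) / 0.0235
log10(2.39) = 0.378398
S = (0.378398 + 0.6403) / 0.0235 = 1.018698 / 0.0235
S = 43.3

Shore A = 43.3


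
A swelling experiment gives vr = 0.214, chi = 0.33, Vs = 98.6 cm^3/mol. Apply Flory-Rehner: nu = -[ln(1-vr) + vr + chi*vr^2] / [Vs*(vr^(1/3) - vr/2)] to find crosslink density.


ln(1 - vr) = ln(1 - 0.214) = -0.2408
Numerator = -((-0.2408) + 0.214 + 0.33 * 0.214^2) = 0.0117
Denominator = 98.6 * (0.214^(1/3) - 0.214/2) = 48.4266
nu = 0.0117 / 48.4266 = 2.4131e-04 mol/cm^3

2.4131e-04 mol/cm^3


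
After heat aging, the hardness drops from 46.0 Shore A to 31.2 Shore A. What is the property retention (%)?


Retention = aged / original * 100
= 31.2 / 46.0 * 100
= 67.8%

67.8%


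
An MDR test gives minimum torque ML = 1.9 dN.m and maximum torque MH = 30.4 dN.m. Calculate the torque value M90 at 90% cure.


M90 = ML + 0.9 * (MH - ML)
M90 = 1.9 + 0.9 * (30.4 - 1.9)
M90 = 1.9 + 0.9 * 28.5
M90 = 27.55 dN.m

27.55 dN.m


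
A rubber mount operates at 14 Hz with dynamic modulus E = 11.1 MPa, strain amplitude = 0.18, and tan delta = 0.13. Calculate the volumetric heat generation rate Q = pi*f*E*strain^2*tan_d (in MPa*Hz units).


Q = pi * f * E * strain^2 * tan_d
= pi * 14 * 11.1 * 0.18^2 * 0.13
= pi * 14 * 11.1 * 0.0324 * 0.13
= 2.0563

Q = 2.0563


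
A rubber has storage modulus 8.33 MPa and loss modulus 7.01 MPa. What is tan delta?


tan delta = E'' / E'
= 7.01 / 8.33
= 0.8415

tan delta = 0.8415


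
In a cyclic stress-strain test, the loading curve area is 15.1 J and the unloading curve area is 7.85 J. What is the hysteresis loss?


Hysteresis loss = loading - unloading
= 15.1 - 7.85
= 7.25 J

7.25 J


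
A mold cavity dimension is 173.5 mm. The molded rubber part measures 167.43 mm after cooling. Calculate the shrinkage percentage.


Shrinkage = (mold - part) / mold * 100
= (173.5 - 167.43) / 173.5 * 100
= 6.07 / 173.5 * 100
= 3.5%

3.5%


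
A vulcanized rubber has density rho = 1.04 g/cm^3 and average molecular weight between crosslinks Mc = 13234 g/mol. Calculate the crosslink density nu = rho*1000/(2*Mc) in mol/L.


nu = rho * 1000 / (2 * Mc)
nu = 1.04 * 1000 / (2 * 13234)
nu = 1040.0 / 26468
nu = 0.0393 mol/L

0.0393 mol/L


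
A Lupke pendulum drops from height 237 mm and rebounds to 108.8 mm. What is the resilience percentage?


Resilience = h_rebound / h_drop * 100
= 108.8 / 237 * 100
= 45.9%

45.9%


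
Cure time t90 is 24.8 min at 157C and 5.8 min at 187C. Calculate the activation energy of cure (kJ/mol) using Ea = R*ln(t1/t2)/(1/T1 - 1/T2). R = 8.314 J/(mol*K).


T1 = 430.15 K, T2 = 460.15 K
1/T1 - 1/T2 = 1.5157e-04
ln(t1/t2) = ln(24.8/5.8) = 1.4530
Ea = 8.314 * 1.4530 / 1.5157e-04 = 79702.0459 J/mol
Ea = 79.7 kJ/mol

79.7 kJ/mol


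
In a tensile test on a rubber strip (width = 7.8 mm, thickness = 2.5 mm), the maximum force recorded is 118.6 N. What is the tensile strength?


Area = width * thickness = 7.8 * 2.5 = 19.5 mm^2
TS = force / area = 118.6 / 19.5 = 6.08 MPa

6.08 MPa


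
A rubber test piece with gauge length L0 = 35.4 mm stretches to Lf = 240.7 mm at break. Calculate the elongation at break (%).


Elongation = (Lf - L0) / L0 * 100
= (240.7 - 35.4) / 35.4 * 100
= 205.3 / 35.4 * 100
= 579.9%

579.9%


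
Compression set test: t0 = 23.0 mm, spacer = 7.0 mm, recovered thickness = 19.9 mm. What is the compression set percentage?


CS = (t0 - recovered) / (t0 - ts) * 100
= (23.0 - 19.9) / (23.0 - 7.0) * 100
= 3.1 / 16.0 * 100
= 19.4%

19.4%


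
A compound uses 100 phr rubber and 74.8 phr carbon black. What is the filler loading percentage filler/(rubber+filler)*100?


Filler % = filler / (rubber + filler) * 100
= 74.8 / (100 + 74.8) * 100
= 74.8 / 174.8 * 100
= 42.79%

42.79%


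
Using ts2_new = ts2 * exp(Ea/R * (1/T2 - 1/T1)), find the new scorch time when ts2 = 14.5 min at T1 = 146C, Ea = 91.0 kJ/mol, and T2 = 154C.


Convert temperatures: T1 = 146 + 273.15 = 419.15 K, T2 = 154 + 273.15 = 427.15 K
ts2_new = 14.5 * exp(91000 / 8.314 * (1/427.15 - 1/419.15))
1/T2 - 1/T1 = -4.4683e-05
ts2_new = 8.89 min

8.89 min


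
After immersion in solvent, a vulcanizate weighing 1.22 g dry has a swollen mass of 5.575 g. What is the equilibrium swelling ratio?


Q = W_swollen / W_dry
Q = 5.575 / 1.22
Q = 4.57

Q = 4.57


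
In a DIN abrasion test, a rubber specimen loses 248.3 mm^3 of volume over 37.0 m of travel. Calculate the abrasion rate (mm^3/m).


Rate = volume_loss / distance
= 248.3 / 37.0
= 6.711 mm^3/m

6.711 mm^3/m


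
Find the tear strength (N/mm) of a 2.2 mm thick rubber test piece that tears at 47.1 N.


Tear strength = force / thickness
= 47.1 / 2.2
= 21.41 N/mm

21.41 N/mm


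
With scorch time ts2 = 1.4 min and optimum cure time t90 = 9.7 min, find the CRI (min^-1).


CRI = 100 / (t90 - ts2)
= 100 / (9.7 - 1.4)
= 100 / 8.3
= 12.05 min^-1

12.05 min^-1


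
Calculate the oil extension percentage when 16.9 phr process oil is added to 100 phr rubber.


Oil % = oil / (100 + oil) * 100
= 16.9 / (100 + 16.9) * 100
= 16.9 / 116.9 * 100
= 14.46%

14.46%


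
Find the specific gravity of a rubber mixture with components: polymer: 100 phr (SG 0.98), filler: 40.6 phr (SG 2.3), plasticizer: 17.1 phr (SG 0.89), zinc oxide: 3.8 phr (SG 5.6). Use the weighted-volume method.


Sum of weights = 161.5
Volume contributions:
  polymer: 100/0.98 = 102.0408
  filler: 40.6/2.3 = 17.6522
  plasticizer: 17.1/0.89 = 19.2135
  zinc oxide: 3.8/5.6 = 0.6786
Sum of volumes = 139.5850
SG = 161.5 / 139.5850 = 1.157

SG = 1.157


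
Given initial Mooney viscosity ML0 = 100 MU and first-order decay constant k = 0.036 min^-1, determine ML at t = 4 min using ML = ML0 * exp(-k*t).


ML = ML0 * exp(-k * t)
ML = 100 * exp(-0.036 * 4)
ML = 100 * 0.8659
ML = 86.59 MU

86.59 MU


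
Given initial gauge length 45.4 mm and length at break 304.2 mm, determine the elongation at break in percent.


Elongation = (Lf - L0) / L0 * 100
= (304.2 - 45.4) / 45.4 * 100
= 258.8 / 45.4 * 100
= 570.0%

570.0%


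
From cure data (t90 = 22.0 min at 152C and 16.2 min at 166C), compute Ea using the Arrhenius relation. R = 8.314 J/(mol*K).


T1 = 425.15 K, T2 = 439.15 K
1/T1 - 1/T2 = 7.4985e-05
ln(t1/t2) = ln(22.0/16.2) = 0.3060
Ea = 8.314 * 0.3060 / 7.4985e-05 = 33931.4779 J/mol
Ea = 33.93 kJ/mol

33.93 kJ/mol


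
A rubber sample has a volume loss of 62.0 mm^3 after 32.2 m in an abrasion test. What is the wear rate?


Rate = volume_loss / distance
= 62.0 / 32.2
= 1.925 mm^3/m

1.925 mm^3/m


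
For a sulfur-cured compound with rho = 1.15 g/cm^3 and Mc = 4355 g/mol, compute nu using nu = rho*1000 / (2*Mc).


nu = rho * 1000 / (2 * Mc)
nu = 1.15 * 1000 / (2 * 4355)
nu = 1150.0 / 8710
nu = 0.1320 mol/L

0.1320 mol/L


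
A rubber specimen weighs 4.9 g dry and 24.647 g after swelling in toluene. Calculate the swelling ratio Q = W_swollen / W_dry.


Q = W_swollen / W_dry
Q = 24.647 / 4.9
Q = 5.03

Q = 5.03


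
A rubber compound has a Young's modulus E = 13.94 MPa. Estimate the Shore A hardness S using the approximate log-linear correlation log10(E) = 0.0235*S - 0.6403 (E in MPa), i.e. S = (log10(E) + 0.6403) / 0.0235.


log10(E) = 0.0235*S - 0.6403  =>  S = (log10(E) + 0.6403) / 0.0235
log10(13.94) = 1.144263
S = (1.144263 + 0.6403) / 0.0235 = 1.784563 / 0.0235
S = 75.9

Shore A = 75.9


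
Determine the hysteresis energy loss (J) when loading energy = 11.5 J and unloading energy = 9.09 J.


Hysteresis loss = loading - unloading
= 11.5 - 9.09
= 2.41 J

2.41 J


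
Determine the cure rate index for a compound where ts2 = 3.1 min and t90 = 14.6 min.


CRI = 100 / (t90 - ts2)
= 100 / (14.6 - 3.1)
= 100 / 11.5
= 8.7 min^-1

8.7 min^-1


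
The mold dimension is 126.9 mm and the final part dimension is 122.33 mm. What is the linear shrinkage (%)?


Shrinkage = (mold - part) / mold * 100
= (126.9 - 122.33) / 126.9 * 100
= 4.57 / 126.9 * 100
= 3.6%

3.6%


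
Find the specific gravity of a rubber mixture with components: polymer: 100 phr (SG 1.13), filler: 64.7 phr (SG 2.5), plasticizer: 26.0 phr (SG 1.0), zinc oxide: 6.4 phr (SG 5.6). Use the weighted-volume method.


Sum of weights = 197.1
Volume contributions:
  polymer: 100/1.13 = 88.4956
  filler: 64.7/2.5 = 25.8800
  plasticizer: 26.0/1.0 = 26.0000
  zinc oxide: 6.4/5.6 = 1.1429
Sum of volumes = 141.5184
SG = 197.1 / 141.5184 = 1.393

SG = 1.393


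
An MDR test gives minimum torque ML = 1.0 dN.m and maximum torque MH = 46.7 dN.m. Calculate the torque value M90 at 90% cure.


M90 = ML + 0.9 * (MH - ML)
M90 = 1.0 + 0.9 * (46.7 - 1.0)
M90 = 1.0 + 0.9 * 45.7
M90 = 42.13 dN.m

42.13 dN.m


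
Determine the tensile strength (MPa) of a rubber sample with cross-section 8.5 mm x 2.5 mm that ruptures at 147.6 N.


Area = width * thickness = 8.5 * 2.5 = 21.25 mm^2
TS = force / area = 147.6 / 21.25 = 6.95 MPa

6.95 MPa


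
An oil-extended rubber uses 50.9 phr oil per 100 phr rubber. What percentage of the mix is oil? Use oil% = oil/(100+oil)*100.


Oil % = oil / (100 + oil) * 100
= 50.9 / (100 + 50.9) * 100
= 50.9 / 150.9 * 100
= 33.73%

33.73%


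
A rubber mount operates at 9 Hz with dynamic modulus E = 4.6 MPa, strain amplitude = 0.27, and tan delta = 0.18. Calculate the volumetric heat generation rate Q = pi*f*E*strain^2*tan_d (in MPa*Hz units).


Q = pi * f * E * strain^2 * tan_d
= pi * 9 * 4.6 * 0.27^2 * 0.18
= pi * 9 * 4.6 * 0.0729 * 0.18
= 1.7067

Q = 1.7067


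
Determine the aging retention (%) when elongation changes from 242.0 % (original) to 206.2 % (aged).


Retention = aged / original * 100
= 206.2 / 242.0 * 100
= 85.2%

85.2%


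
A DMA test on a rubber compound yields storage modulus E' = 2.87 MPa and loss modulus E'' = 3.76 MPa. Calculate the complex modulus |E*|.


|E*| = sqrt(E'^2 + E''^2)
= sqrt(2.87^2 + 3.76^2)
= sqrt(8.2369 + 14.1376)
= 4.73 MPa

4.73 MPa


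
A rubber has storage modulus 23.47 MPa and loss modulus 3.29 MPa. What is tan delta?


tan delta = E'' / E'
= 3.29 / 23.47
= 0.1402

tan delta = 0.1402


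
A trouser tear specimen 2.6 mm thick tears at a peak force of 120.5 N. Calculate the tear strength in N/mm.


Tear strength = force / thickness
= 120.5 / 2.6
= 46.35 N/mm

46.35 N/mm


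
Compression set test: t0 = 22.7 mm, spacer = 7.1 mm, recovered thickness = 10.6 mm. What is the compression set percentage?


CS = (t0 - recovered) / (t0 - ts) * 100
= (22.7 - 10.6) / (22.7 - 7.1) * 100
= 12.1 / 15.6 * 100
= 77.6%

77.6%


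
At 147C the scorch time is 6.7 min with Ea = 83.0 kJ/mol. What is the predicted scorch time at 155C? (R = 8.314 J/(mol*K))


Convert temperatures: T1 = 147 + 273.15 = 420.15 K, T2 = 155 + 273.15 = 428.15 K
ts2_new = 6.7 * exp(83000 / 8.314 * (1/428.15 - 1/420.15))
1/T2 - 1/T1 = -4.4472e-05
ts2_new = 4.3 min

4.3 min


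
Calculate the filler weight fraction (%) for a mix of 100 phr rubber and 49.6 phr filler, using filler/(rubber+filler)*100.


Filler % = filler / (rubber + filler) * 100
= 49.6 / (100 + 49.6) * 100
= 49.6 / 149.6 * 100
= 33.16%

33.16%


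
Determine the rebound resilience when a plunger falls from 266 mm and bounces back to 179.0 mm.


Resilience = h_rebound / h_drop * 100
= 179.0 / 266 * 100
= 67.3%

67.3%


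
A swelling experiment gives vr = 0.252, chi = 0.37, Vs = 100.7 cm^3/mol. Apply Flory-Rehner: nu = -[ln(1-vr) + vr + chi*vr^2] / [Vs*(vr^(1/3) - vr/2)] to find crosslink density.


ln(1 - vr) = ln(1 - 0.252) = -0.2904
Numerator = -((-0.2904) + 0.252 + 0.37 * 0.252^2) = 0.0149
Denominator = 100.7 * (0.252^(1/3) - 0.252/2) = 50.9175
nu = 0.0149 / 50.9175 = 2.9176e-04 mol/cm^3

2.9176e-04 mol/cm^3


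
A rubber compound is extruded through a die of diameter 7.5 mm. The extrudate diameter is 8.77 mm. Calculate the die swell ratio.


Die swell ratio = D_extrudate / D_die
= 8.77 / 7.5
= 1.169

Die swell = 1.169


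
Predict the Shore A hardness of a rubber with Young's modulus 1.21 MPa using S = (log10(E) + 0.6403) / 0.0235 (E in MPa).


log10(E) = 0.0235*S - 0.6403  =>  S = (log10(E) + 0.6403) / 0.0235
log10(1.21) = 0.082785
S = (0.082785 + 0.6403) / 0.0235 = 0.723085 / 0.0235
S = 30.8

Shore A = 30.8


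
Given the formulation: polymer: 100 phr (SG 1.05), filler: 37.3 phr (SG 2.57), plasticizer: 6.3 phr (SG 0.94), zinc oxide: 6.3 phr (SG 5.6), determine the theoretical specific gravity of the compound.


Sum of weights = 149.9
Volume contributions:
  polymer: 100/1.05 = 95.2381
  filler: 37.3/2.57 = 14.5136
  plasticizer: 6.3/0.94 = 6.7021
  zinc oxide: 6.3/5.6 = 1.1250
Sum of volumes = 117.5788
SG = 149.9 / 117.5788 = 1.275

SG = 1.275


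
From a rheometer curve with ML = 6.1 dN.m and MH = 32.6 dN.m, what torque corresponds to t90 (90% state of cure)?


M90 = ML + 0.9 * (MH - ML)
M90 = 6.1 + 0.9 * (32.6 - 6.1)
M90 = 6.1 + 0.9 * 26.5
M90 = 29.95 dN.m

29.95 dN.m


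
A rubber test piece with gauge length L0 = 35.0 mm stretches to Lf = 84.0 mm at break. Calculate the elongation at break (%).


Elongation = (Lf - L0) / L0 * 100
= (84.0 - 35.0) / 35.0 * 100
= 49.0 / 35.0 * 100
= 140.0%

140.0%


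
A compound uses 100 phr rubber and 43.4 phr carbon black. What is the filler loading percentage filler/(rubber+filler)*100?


Filler % = filler / (rubber + filler) * 100
= 43.4 / (100 + 43.4) * 100
= 43.4 / 143.4 * 100
= 30.26%

30.26%


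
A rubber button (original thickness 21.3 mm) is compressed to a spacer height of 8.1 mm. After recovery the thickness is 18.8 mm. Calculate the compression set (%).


CS = (t0 - recovered) / (t0 - ts) * 100
= (21.3 - 18.8) / (21.3 - 8.1) * 100
= 2.5 / 13.2 * 100
= 18.9%

18.9%


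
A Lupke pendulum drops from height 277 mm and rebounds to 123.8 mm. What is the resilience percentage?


Resilience = h_rebound / h_drop * 100
= 123.8 / 277 * 100
= 44.7%

44.7%


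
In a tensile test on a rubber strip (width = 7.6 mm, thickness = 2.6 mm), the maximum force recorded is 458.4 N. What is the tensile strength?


Area = width * thickness = 7.6 * 2.6 = 19.76 mm^2
TS = force / area = 458.4 / 19.76 = 23.2 MPa

23.2 MPa


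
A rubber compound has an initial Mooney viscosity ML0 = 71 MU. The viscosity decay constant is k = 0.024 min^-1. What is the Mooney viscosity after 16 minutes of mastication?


ML = ML0 * exp(-k * t)
ML = 71 * exp(-0.024 * 16)
ML = 71 * 0.6811
ML = 48.36 MU

48.36 MU


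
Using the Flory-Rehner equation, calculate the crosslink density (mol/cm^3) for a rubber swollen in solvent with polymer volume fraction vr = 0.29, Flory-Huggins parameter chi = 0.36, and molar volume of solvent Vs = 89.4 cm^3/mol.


ln(1 - vr) = ln(1 - 0.29) = -0.3425
Numerator = -((-0.3425) + 0.29 + 0.36 * 0.29^2) = 0.0222
Denominator = 89.4 * (0.29^(1/3) - 0.29/2) = 46.2118
nu = 0.0222 / 46.2118 = 4.8071e-04 mol/cm^3

4.8071e-04 mol/cm^3


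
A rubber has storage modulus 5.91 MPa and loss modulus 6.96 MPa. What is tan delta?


tan delta = E'' / E'
= 6.96 / 5.91
= 1.1777

tan delta = 1.1777


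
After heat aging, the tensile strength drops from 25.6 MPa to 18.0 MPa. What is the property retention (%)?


Retention = aged / original * 100
= 18.0 / 25.6 * 100
= 70.3%

70.3%


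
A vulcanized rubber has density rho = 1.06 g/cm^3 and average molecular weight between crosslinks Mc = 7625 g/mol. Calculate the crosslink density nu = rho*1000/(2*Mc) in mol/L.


nu = rho * 1000 / (2 * Mc)
nu = 1.06 * 1000 / (2 * 7625)
nu = 1060.0 / 15250
nu = 0.0695 mol/L

0.0695 mol/L


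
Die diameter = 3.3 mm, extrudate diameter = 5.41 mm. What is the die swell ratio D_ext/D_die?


Die swell ratio = D_extrudate / D_die
= 5.41 / 3.3
= 1.639

Die swell = 1.639


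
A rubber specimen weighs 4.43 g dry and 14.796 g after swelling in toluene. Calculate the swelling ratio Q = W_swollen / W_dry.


Q = W_swollen / W_dry
Q = 14.796 / 4.43
Q = 3.34

Q = 3.34


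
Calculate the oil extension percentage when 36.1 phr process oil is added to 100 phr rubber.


Oil % = oil / (100 + oil) * 100
= 36.1 / (100 + 36.1) * 100
= 36.1 / 136.1 * 100
= 26.52%

26.52%


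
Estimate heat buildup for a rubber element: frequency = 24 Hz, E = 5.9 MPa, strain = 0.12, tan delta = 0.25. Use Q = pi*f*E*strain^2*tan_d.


Q = pi * f * E * strain^2 * tan_d
= pi * 24 * 5.9 * 0.12^2 * 0.25
= pi * 24 * 5.9 * 0.0144 * 0.25
= 1.6015

Q = 1.6015


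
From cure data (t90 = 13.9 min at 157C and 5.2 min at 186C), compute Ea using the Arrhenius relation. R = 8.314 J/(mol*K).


T1 = 430.15 K, T2 = 459.15 K
1/T1 - 1/T2 = 1.4683e-04
ln(t1/t2) = ln(13.9/5.2) = 0.9832
Ea = 8.314 * 0.9832 / 1.4683e-04 = 55672.6321 J/mol
Ea = 55.67 kJ/mol

55.67 kJ/mol


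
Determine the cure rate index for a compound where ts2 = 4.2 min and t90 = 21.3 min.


CRI = 100 / (t90 - ts2)
= 100 / (21.3 - 4.2)
= 100 / 17.1
= 5.85 min^-1

5.85 min^-1


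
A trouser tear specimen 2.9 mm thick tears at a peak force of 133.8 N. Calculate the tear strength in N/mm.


Tear strength = force / thickness
= 133.8 / 2.9
= 46.14 N/mm

46.14 N/mm


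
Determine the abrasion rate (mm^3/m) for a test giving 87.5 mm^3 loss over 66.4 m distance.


Rate = volume_loss / distance
= 87.5 / 66.4
= 1.318 mm^3/m

1.318 mm^3/m


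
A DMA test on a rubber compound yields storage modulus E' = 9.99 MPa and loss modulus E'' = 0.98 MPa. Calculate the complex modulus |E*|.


|E*| = sqrt(E'^2 + E''^2)
= sqrt(9.99^2 + 0.98^2)
= sqrt(99.8001 + 0.9604)
= 10.038 MPa

10.038 MPa


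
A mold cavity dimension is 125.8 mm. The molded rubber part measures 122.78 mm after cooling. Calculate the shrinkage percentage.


Shrinkage = (mold - part) / mold * 100
= (125.8 - 122.78) / 125.8 * 100
= 3.02 / 125.8 * 100
= 2.4%

2.4%


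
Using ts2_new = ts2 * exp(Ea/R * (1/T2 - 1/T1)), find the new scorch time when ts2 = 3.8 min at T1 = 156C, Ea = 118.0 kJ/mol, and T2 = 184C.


Convert temperatures: T1 = 156 + 273.15 = 429.15 K, T2 = 184 + 273.15 = 457.15 K
ts2_new = 3.8 * exp(118000 / 8.314 * (1/457.15 - 1/429.15))
1/T2 - 1/T1 = -1.4272e-04
ts2_new = 0.5 min

0.5 min


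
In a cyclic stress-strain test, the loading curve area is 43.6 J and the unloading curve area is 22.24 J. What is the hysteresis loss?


Hysteresis loss = loading - unloading
= 43.6 - 22.24
= 21.36 J

21.36 J


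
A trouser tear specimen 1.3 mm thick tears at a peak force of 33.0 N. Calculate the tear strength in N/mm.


Tear strength = force / thickness
= 33.0 / 1.3
= 25.38 N/mm

25.38 N/mm


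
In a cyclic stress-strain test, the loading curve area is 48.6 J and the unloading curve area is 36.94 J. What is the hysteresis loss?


Hysteresis loss = loading - unloading
= 48.6 - 36.94
= 11.66 J

11.66 J


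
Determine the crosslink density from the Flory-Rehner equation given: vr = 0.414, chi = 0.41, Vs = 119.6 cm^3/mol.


ln(1 - vr) = ln(1 - 0.414) = -0.5344
Numerator = -((-0.5344) + 0.414 + 0.41 * 0.414^2) = 0.0502
Denominator = 119.6 * (0.414^(1/3) - 0.414/2) = 64.3812
nu = 0.0502 / 64.3812 = 7.7916e-04 mol/cm^3

7.7916e-04 mol/cm^3


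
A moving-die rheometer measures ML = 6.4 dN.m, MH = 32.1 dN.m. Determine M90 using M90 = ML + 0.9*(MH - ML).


M90 = ML + 0.9 * (MH - ML)
M90 = 6.4 + 0.9 * (32.1 - 6.4)
M90 = 6.4 + 0.9 * 25.7
M90 = 29.53 dN.m

29.53 dN.m


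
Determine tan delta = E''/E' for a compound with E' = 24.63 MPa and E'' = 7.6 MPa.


tan delta = E'' / E'
= 7.6 / 24.63
= 0.3086

tan delta = 0.3086


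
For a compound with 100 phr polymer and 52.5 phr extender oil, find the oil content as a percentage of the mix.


Oil % = oil / (100 + oil) * 100
= 52.5 / (100 + 52.5) * 100
= 52.5 / 152.5 * 100
= 34.43%

34.43%


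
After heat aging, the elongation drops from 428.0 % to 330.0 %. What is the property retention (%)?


Retention = aged / original * 100
= 330.0 / 428.0 * 100
= 77.1%

77.1%


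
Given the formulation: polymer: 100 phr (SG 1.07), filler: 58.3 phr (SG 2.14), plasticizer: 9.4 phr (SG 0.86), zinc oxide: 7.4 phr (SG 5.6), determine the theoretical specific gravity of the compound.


Sum of weights = 175.1
Volume contributions:
  polymer: 100/1.07 = 93.4579
  filler: 58.3/2.14 = 27.2430
  plasticizer: 9.4/0.86 = 10.9302
  zinc oxide: 7.4/5.6 = 1.3214
Sum of volumes = 132.9526
SG = 175.1 / 132.9526 = 1.317

SG = 1.317


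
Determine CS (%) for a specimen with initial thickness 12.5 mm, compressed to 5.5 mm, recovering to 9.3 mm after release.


CS = (t0 - recovered) / (t0 - ts) * 100
= (12.5 - 9.3) / (12.5 - 5.5) * 100
= 3.2 / 7.0 * 100
= 45.7%

45.7%


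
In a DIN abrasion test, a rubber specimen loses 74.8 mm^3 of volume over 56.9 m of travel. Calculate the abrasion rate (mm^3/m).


Rate = volume_loss / distance
= 74.8 / 56.9
= 1.315 mm^3/m

1.315 mm^3/m


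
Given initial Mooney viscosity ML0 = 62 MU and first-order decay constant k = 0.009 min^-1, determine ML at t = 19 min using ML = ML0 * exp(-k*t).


ML = ML0 * exp(-k * t)
ML = 62 * exp(-0.009 * 19)
ML = 62 * 0.8428
ML = 52.25 MU

52.25 MU


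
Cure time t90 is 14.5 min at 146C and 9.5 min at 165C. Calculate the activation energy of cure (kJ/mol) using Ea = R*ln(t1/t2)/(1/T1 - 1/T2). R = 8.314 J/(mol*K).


T1 = 419.15 K, T2 = 438.15 K
1/T1 - 1/T2 = 1.0346e-04
ln(t1/t2) = ln(14.5/9.5) = 0.4229
Ea = 8.314 * 0.4229 / 1.0346e-04 = 33981.4633 J/mol
Ea = 33.98 kJ/mol

33.98 kJ/mol


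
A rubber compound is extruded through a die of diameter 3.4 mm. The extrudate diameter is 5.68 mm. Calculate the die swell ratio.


Die swell ratio = D_extrudate / D_die
= 5.68 / 3.4
= 1.671

Die swell = 1.671


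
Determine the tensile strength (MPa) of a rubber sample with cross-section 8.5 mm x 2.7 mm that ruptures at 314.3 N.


Area = width * thickness = 8.5 * 2.7 = 22.95 mm^2
TS = force / area = 314.3 / 22.95 = 13.69 MPa

13.69 MPa


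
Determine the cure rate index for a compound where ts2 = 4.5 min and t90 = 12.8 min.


CRI = 100 / (t90 - ts2)
= 100 / (12.8 - 4.5)
= 100 / 8.3
= 12.05 min^-1

12.05 min^-1


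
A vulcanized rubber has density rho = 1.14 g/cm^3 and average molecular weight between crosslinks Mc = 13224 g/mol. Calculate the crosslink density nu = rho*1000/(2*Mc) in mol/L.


nu = rho * 1000 / (2 * Mc)
nu = 1.14 * 1000 / (2 * 13224)
nu = 1140.0 / 26448
nu = 0.0431 mol/L

0.0431 mol/L


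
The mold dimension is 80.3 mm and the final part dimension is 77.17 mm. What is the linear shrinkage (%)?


Shrinkage = (mold - part) / mold * 100
= (80.3 - 77.17) / 80.3 * 100
= 3.13 / 80.3 * 100
= 3.9%

3.9%


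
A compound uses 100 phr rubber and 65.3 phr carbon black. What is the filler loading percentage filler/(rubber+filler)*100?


Filler % = filler / (rubber + filler) * 100
= 65.3 / (100 + 65.3) * 100
= 65.3 / 165.3 * 100
= 39.5%

39.5%


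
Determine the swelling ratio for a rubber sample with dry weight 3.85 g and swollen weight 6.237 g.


Q = W_swollen / W_dry
Q = 6.237 / 3.85
Q = 1.62

Q = 1.62


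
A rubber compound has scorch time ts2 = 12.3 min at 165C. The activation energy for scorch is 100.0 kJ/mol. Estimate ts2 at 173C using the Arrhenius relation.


Convert temperatures: T1 = 165 + 273.15 = 438.15 K, T2 = 173 + 273.15 = 446.15 K
ts2_new = 12.3 * exp(100000 / 8.314 * (1/446.15 - 1/438.15))
1/T2 - 1/T1 = -4.0925e-05
ts2_new = 7.52 min

7.52 min


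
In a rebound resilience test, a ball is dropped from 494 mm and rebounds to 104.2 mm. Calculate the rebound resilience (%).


Resilience = h_rebound / h_drop * 100
= 104.2 / 494 * 100
= 21.1%

21.1%


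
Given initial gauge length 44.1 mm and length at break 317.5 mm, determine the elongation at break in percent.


Elongation = (Lf - L0) / L0 * 100
= (317.5 - 44.1) / 44.1 * 100
= 273.4 / 44.1 * 100
= 620.0%

620.0%


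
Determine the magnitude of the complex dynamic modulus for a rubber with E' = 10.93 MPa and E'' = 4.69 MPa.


|E*| = sqrt(E'^2 + E''^2)
= sqrt(10.93^2 + 4.69^2)
= sqrt(119.4649 + 21.9961)
= 11.894 MPa

11.894 MPa


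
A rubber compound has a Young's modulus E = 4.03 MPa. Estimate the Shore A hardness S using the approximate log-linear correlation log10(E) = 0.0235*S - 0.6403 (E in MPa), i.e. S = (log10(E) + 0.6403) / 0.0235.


log10(E) = 0.0235*S - 0.6403  =>  S = (log10(E) + 0.6403) / 0.0235
log10(4.03) = 0.605305
S = (0.605305 + 0.6403) / 0.0235 = 1.245605 / 0.0235
S = 53.0

Shore A = 53.0


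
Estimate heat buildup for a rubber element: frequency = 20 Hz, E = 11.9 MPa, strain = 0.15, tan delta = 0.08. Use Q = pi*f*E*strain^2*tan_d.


Q = pi * f * E * strain^2 * tan_d
= pi * 20 * 11.9 * 0.15^2 * 0.08
= pi * 20 * 11.9 * 0.0225 * 0.08
= 1.3459

Q = 1.3459


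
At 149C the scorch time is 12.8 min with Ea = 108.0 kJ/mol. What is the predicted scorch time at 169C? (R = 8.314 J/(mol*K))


Convert temperatures: T1 = 149 + 273.15 = 422.15 K, T2 = 169 + 273.15 = 442.15 K
ts2_new = 12.8 * exp(108000 / 8.314 * (1/442.15 - 1/422.15))
1/T2 - 1/T1 = -1.0715e-04
ts2_new = 3.18 min

3.18 min


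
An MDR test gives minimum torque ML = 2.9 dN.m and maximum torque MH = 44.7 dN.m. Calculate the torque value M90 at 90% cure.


M90 = ML + 0.9 * (MH - ML)
M90 = 2.9 + 0.9 * (44.7 - 2.9)
M90 = 2.9 + 0.9 * 41.8
M90 = 40.52 dN.m

40.52 dN.m


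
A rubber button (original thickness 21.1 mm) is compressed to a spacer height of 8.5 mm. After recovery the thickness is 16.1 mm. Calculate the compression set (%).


CS = (t0 - recovered) / (t0 - ts) * 100
= (21.1 - 16.1) / (21.1 - 8.5) * 100
= 5.0 / 12.6 * 100
= 39.7%

39.7%


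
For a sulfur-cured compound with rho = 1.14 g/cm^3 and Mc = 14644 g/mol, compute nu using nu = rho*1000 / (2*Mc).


nu = rho * 1000 / (2 * Mc)
nu = 1.14 * 1000 / (2 * 14644)
nu = 1140.0 / 29288
nu = 0.0389 mol/L

0.0389 mol/L


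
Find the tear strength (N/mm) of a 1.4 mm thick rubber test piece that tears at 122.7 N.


Tear strength = force / thickness
= 122.7 / 1.4
= 87.64 N/mm

87.64 N/mm


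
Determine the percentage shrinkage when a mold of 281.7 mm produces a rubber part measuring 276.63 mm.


Shrinkage = (mold - part) / mold * 100
= (281.7 - 276.63) / 281.7 * 100
= 5.07 / 281.7 * 100
= 1.8%

1.8%


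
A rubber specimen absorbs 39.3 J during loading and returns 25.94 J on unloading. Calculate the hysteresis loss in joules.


Hysteresis loss = loading - unloading
= 39.3 - 25.94
= 13.36 J

13.36 J


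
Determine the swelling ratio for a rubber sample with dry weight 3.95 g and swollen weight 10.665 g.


Q = W_swollen / W_dry
Q = 10.665 / 3.95
Q = 2.7

Q = 2.7


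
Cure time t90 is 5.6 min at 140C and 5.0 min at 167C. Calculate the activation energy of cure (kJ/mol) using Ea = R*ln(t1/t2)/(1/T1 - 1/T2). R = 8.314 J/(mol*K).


T1 = 413.15 K, T2 = 440.15 K
1/T1 - 1/T2 = 1.4848e-04
ln(t1/t2) = ln(5.6/5.0) = 0.1133
Ea = 8.314 * 0.1133 / 1.4848e-04 = 6345.9197 J/mol
Ea = 6.35 kJ/mol

6.35 kJ/mol


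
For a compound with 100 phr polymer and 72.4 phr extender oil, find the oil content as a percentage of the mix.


Oil % = oil / (100 + oil) * 100
= 72.4 / (100 + 72.4) * 100
= 72.4 / 172.4 * 100
= 42.0%

42.0%


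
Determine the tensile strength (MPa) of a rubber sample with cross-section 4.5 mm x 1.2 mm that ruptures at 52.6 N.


Area = width * thickness = 4.5 * 1.2 = 5.4 mm^2
TS = force / area = 52.6 / 5.4 = 9.74 MPa

9.74 MPa


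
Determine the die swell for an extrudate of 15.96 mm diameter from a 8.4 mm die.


Die swell ratio = D_extrudate / D_die
= 15.96 / 8.4
= 1.9

Die swell = 1.9


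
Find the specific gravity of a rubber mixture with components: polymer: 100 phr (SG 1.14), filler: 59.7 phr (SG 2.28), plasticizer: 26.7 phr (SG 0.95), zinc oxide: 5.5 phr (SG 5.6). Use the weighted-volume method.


Sum of weights = 191.9
Volume contributions:
  polymer: 100/1.14 = 87.7193
  filler: 59.7/2.28 = 26.1842
  plasticizer: 26.7/0.95 = 28.1053
  zinc oxide: 5.5/5.6 = 0.9821
Sum of volumes = 142.9909
SG = 191.9 / 142.9909 = 1.342

SG = 1.342


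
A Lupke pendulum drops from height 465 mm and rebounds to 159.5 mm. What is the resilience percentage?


Resilience = h_rebound / h_drop * 100
= 159.5 / 465 * 100
= 34.3%

34.3%


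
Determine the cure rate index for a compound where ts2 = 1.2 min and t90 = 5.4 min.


CRI = 100 / (t90 - ts2)
= 100 / (5.4 - 1.2)
= 100 / 4.2
= 23.81 min^-1

23.81 min^-1


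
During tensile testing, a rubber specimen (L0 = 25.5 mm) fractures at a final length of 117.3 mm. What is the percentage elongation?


Elongation = (Lf - L0) / L0 * 100
= (117.3 - 25.5) / 25.5 * 100
= 91.8 / 25.5 * 100
= 360.0%

360.0%


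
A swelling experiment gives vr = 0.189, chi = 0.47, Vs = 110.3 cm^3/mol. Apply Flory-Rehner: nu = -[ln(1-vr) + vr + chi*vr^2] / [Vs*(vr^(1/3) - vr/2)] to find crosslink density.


ln(1 - vr) = ln(1 - 0.189) = -0.2095
Numerator = -((-0.2095) + 0.189 + 0.47 * 0.189^2) = 0.0037
Denominator = 110.3 * (0.189^(1/3) - 0.189/2) = 52.8755
nu = 0.0037 / 52.8755 = 6.9945e-05 mol/cm^3

6.9945e-05 mol/cm^3


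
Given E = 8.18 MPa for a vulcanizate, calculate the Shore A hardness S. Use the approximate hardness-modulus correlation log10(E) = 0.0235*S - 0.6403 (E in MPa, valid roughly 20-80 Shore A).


log10(E) = 0.0235*S - 0.6403  =>  S = (log10(E) + 0.6403) / 0.0235
log10(8.18) = 0.912753
S = (0.912753 + 0.6403) / 0.0235 = 1.553053 / 0.0235
S = 66.1

Shore A = 66.1


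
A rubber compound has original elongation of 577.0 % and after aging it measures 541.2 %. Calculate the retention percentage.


Retention = aged / original * 100
= 541.2 / 577.0 * 100
= 93.8%

93.8%


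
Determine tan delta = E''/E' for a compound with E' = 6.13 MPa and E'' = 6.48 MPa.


tan delta = E'' / E'
= 6.48 / 6.13
= 1.0571

tan delta = 1.0571


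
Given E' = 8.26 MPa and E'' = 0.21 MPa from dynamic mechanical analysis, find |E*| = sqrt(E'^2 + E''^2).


|E*| = sqrt(E'^2 + E''^2)
= sqrt(8.26^2 + 0.21^2)
= sqrt(68.2276 + 0.0441)
= 8.263 MPa

8.263 MPa


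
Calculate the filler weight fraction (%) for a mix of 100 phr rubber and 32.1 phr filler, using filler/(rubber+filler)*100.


Filler % = filler / (rubber + filler) * 100
= 32.1 / (100 + 32.1) * 100
= 32.1 / 132.1 * 100
= 24.3%

24.3%


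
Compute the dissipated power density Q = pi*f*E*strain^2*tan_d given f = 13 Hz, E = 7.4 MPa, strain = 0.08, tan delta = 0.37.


Q = pi * f * E * strain^2 * tan_d
= pi * 13 * 7.4 * 0.08^2 * 0.37
= pi * 13 * 7.4 * 0.0064 * 0.37
= 0.7157

Q = 0.7157


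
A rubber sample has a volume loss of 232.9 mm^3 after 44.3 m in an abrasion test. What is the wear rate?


Rate = volume_loss / distance
= 232.9 / 44.3
= 5.257 mm^3/m

5.257 mm^3/m


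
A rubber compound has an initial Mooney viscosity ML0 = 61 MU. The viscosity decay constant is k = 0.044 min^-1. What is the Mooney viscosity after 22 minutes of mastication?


ML = ML0 * exp(-k * t)
ML = 61 * exp(-0.044 * 22)
ML = 61 * 0.3798
ML = 23.17 MU

23.17 MU


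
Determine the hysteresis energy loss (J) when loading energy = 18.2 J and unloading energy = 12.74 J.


Hysteresis loss = loading - unloading
= 18.2 - 12.74
= 5.46 J

5.46 J


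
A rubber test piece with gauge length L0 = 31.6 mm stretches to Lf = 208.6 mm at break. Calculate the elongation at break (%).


Elongation = (Lf - L0) / L0 * 100
= (208.6 - 31.6) / 31.6 * 100
= 177.0 / 31.6 * 100
= 560.1%

560.1%


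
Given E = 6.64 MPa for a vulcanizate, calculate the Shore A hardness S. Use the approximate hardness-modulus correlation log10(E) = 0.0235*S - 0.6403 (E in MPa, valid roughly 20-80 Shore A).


log10(E) = 0.0235*S - 0.6403  =>  S = (log10(E) + 0.6403) / 0.0235
log10(6.64) = 0.822168
S = (0.822168 + 0.6403) / 0.0235 = 1.462468 / 0.0235
S = 62.2

Shore A = 62.2
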